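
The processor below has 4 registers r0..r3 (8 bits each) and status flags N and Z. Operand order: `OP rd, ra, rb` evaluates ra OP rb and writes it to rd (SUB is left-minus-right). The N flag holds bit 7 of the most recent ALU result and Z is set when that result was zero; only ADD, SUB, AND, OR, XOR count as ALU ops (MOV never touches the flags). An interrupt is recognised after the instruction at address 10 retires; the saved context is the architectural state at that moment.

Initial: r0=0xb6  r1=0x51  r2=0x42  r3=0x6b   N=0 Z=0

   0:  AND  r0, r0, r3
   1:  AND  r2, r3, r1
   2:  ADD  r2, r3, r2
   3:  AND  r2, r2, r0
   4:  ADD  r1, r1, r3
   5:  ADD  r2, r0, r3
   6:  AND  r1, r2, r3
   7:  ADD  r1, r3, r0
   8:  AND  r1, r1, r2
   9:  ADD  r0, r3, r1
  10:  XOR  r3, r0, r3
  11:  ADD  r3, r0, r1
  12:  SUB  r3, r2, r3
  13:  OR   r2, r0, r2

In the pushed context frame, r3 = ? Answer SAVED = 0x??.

after  0: r0=0x22 r1=0x51 r2=0x42 r3=0x6b  N=0 Z=0
after  1: r0=0x22 r1=0x51 r2=0x41 r3=0x6b  N=0 Z=0
after  2: r0=0x22 r1=0x51 r2=0xac r3=0x6b  N=1 Z=0
after  3: r0=0x22 r1=0x51 r2=0x20 r3=0x6b  N=0 Z=0
after  4: r0=0x22 r1=0xbc r2=0x20 r3=0x6b  N=1 Z=0
after  5: r0=0x22 r1=0xbc r2=0x8d r3=0x6b  N=1 Z=0
after  6: r0=0x22 r1=0x09 r2=0x8d r3=0x6b  N=0 Z=0
after  7: r0=0x22 r1=0x8d r2=0x8d r3=0x6b  N=1 Z=0
after  8: r0=0x22 r1=0x8d r2=0x8d r3=0x6b  N=1 Z=0
after  9: r0=0xf8 r1=0x8d r2=0x8d r3=0x6b  N=1 Z=0
after 10: r0=0xf8 r1=0x8d r2=0x8d r3=0x93  N=1 Z=0
-- IRQ taken; context saved, return-PC = 11 --

SAVED = 0x93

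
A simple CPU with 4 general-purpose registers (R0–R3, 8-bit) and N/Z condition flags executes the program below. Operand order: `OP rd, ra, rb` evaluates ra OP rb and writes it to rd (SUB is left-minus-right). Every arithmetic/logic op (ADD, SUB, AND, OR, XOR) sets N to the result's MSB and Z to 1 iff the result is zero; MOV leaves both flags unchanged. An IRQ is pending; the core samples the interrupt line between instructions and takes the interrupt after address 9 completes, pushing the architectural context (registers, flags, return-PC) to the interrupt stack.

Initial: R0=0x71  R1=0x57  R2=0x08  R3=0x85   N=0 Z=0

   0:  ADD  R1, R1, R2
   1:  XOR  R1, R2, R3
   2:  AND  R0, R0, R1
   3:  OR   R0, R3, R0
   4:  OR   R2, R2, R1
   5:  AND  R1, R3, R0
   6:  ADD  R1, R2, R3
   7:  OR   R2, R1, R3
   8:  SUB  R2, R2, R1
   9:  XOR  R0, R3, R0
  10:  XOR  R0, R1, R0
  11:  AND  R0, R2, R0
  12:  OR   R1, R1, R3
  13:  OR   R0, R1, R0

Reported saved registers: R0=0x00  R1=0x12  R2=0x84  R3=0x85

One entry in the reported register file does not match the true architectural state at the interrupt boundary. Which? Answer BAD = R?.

after  0: R0=0x71 R1=0x5f R2=0x08 R3=0x85  N=0 Z=0
after  1: R0=0x71 R1=0x8d R2=0x08 R3=0x85  N=1 Z=0
after  2: R0=0x01 R1=0x8d R2=0x08 R3=0x85  N=0 Z=0
after  3: R0=0x85 R1=0x8d R2=0x08 R3=0x85  N=1 Z=0
after  4: R0=0x85 R1=0x8d R2=0x8d R3=0x85  N=1 Z=0
after  5: R0=0x85 R1=0x85 R2=0x8d R3=0x85  N=1 Z=0
after  6: R0=0x85 R1=0x12 R2=0x8d R3=0x85  N=0 Z=0
after  7: R0=0x85 R1=0x12 R2=0x97 R3=0x85  N=1 Z=0
after  8: R0=0x85 R1=0x12 R2=0x85 R3=0x85  N=1 Z=0
after  9: R0=0x00 R1=0x12 R2=0x85 R3=0x85  N=0 Z=1
-- IRQ taken; context saved, return-PC = 10 --
mismatch: R2: reported 0x84 vs actual 0x85

BAD = R2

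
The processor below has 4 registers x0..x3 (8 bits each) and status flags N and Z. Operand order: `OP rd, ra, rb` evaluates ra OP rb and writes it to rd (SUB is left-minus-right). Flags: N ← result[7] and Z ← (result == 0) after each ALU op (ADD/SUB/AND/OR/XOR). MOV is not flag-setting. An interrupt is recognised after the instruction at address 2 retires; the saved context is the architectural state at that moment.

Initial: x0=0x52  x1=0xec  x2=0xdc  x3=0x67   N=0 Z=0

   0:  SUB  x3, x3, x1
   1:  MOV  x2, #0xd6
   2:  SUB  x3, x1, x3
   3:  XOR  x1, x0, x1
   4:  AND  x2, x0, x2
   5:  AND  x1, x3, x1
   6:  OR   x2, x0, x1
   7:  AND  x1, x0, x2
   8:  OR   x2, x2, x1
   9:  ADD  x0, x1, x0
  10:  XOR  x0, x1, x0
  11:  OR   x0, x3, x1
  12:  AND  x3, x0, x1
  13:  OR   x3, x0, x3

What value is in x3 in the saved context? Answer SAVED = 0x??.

SAVED = 0x71

after  0: x0=0x52 x1=0xec x2=0xdc x3=0x7b  N=0 Z=0
after  1: x0=0x52 x1=0xec x2=0xd6 x3=0x7b  N=0 Z=0
after  2: x0=0x52 x1=0xec x2=0xd6 x3=0x71  N=0 Z=0
-- IRQ taken; context saved, return-PC = 3 --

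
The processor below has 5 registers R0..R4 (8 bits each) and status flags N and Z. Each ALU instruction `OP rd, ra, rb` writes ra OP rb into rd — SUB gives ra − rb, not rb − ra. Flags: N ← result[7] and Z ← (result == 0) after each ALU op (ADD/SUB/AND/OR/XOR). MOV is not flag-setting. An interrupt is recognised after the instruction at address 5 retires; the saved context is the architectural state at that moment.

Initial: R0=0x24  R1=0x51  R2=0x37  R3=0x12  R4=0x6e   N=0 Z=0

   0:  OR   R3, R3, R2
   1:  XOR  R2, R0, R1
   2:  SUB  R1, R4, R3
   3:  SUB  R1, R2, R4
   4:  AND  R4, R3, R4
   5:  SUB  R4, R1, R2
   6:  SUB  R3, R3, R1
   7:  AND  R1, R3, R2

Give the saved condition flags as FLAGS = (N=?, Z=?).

after  0: R0=0x24 R1=0x51 R2=0x37 R3=0x37 R4=0x6e  N=0 Z=0
after  1: R0=0x24 R1=0x51 R2=0x75 R3=0x37 R4=0x6e  N=0 Z=0
after  2: R0=0x24 R1=0x37 R2=0x75 R3=0x37 R4=0x6e  N=0 Z=0
after  3: R0=0x24 R1=0x07 R2=0x75 R3=0x37 R4=0x6e  N=0 Z=0
after  4: R0=0x24 R1=0x07 R2=0x75 R3=0x37 R4=0x26  N=0 Z=0
after  5: R0=0x24 R1=0x07 R2=0x75 R3=0x37 R4=0x92  N=1 Z=0
-- IRQ taken; context saved, return-PC = 6 --

FLAGS = (N=1, Z=0)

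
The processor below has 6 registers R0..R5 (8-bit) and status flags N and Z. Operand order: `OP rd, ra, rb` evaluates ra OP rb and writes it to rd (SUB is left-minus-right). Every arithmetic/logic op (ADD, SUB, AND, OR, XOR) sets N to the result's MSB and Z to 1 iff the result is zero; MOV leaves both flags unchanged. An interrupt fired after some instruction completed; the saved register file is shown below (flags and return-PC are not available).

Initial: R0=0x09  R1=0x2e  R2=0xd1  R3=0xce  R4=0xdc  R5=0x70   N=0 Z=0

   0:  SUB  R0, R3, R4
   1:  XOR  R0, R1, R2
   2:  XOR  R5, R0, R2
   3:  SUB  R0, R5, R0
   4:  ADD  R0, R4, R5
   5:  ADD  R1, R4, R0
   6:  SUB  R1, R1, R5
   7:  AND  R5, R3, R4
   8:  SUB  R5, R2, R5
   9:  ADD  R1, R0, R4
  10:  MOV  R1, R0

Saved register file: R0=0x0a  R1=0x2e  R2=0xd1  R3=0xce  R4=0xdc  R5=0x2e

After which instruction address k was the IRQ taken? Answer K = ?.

after  0: R0=0xf2 R1=0x2e R2=0xd1 R3=0xce R4=0xdc R5=0x70  N=1 Z=0
after  1: R0=0xff R1=0x2e R2=0xd1 R3=0xce R4=0xdc R5=0x70  N=1 Z=0
after  2: R0=0xff R1=0x2e R2=0xd1 R3=0xce R4=0xdc R5=0x2e  N=0 Z=0
after  3: R0=0x2f R1=0x2e R2=0xd1 R3=0xce R4=0xdc R5=0x2e  N=0 Z=0
after  4: R0=0x0a R1=0x2e R2=0xd1 R3=0xce R4=0xdc R5=0x2e  N=0 Z=0
-- IRQ taken; context saved, return-PC = 5 --

K = 4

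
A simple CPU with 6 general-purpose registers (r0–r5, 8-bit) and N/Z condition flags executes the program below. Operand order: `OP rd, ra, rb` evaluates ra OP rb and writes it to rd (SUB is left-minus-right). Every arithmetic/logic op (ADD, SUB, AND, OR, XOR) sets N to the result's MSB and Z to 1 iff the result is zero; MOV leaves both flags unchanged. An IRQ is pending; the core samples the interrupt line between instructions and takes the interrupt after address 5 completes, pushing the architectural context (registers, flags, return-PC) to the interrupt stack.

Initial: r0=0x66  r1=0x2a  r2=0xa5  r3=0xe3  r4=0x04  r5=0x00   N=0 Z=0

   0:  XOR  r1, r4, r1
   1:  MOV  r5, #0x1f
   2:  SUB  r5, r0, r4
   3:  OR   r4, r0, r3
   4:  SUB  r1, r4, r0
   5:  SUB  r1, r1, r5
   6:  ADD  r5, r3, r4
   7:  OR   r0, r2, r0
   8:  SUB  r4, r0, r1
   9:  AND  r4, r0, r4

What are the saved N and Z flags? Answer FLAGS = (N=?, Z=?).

FLAGS = (N=0, Z=0)

after  0: r0=0x66 r1=0x2e r2=0xa5 r3=0xe3 r4=0x04 r5=0x00  N=0 Z=0
after  1: r0=0x66 r1=0x2e r2=0xa5 r3=0xe3 r4=0x04 r5=0x1f  N=0 Z=0
after  2: r0=0x66 r1=0x2e r2=0xa5 r3=0xe3 r4=0x04 r5=0x62  N=0 Z=0
after  3: r0=0x66 r1=0x2e r2=0xa5 r3=0xe3 r4=0xe7 r5=0x62  N=1 Z=0
after  4: r0=0x66 r1=0x81 r2=0xa5 r3=0xe3 r4=0xe7 r5=0x62  N=1 Z=0
after  5: r0=0x66 r1=0x1f r2=0xa5 r3=0xe3 r4=0xe7 r5=0x62  N=0 Z=0
-- IRQ taken; context saved, return-PC = 6 --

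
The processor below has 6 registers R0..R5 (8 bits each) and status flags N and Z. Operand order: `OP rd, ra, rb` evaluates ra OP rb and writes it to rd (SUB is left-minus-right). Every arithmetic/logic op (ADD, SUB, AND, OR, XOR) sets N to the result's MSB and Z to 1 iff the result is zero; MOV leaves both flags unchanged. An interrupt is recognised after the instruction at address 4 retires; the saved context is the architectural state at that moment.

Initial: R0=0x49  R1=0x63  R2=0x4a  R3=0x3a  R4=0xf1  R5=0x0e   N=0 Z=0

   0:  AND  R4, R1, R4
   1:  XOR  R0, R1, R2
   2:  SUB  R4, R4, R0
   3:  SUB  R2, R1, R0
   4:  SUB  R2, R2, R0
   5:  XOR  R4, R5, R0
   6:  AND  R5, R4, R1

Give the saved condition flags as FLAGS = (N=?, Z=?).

FLAGS = (N=0, Z=0)

after  0: R0=0x49 R1=0x63 R2=0x4a R3=0x3a R4=0x61 R5=0x0e  N=0 Z=0
after  1: R0=0x29 R1=0x63 R2=0x4a R3=0x3a R4=0x61 R5=0x0e  N=0 Z=0
after  2: R0=0x29 R1=0x63 R2=0x4a R3=0x3a R4=0x38 R5=0x0e  N=0 Z=0
after  3: R0=0x29 R1=0x63 R2=0x3a R3=0x3a R4=0x38 R5=0x0e  N=0 Z=0
after  4: R0=0x29 R1=0x63 R2=0x11 R3=0x3a R4=0x38 R5=0x0e  N=0 Z=0
-- IRQ taken; context saved, return-PC = 5 --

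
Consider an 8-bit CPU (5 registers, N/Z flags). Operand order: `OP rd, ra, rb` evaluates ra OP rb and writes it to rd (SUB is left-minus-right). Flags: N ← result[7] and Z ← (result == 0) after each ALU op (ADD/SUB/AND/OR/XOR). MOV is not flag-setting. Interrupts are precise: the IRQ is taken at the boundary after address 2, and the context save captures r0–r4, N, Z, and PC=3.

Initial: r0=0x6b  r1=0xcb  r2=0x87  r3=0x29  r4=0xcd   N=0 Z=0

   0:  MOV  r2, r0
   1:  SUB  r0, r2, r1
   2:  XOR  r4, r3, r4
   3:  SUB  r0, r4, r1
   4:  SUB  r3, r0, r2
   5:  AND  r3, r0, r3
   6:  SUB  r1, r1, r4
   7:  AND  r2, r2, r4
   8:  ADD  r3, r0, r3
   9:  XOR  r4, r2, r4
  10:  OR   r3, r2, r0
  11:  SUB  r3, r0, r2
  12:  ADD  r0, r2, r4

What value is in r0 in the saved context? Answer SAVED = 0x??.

after  0: r0=0x6b r1=0xcb r2=0x6b r3=0x29 r4=0xcd  N=0 Z=0
after  1: r0=0xa0 r1=0xcb r2=0x6b r3=0x29 r4=0xcd  N=1 Z=0
after  2: r0=0xa0 r1=0xcb r2=0x6b r3=0x29 r4=0xe4  N=1 Z=0
-- IRQ taken; context saved, return-PC = 3 --

SAVED = 0xa0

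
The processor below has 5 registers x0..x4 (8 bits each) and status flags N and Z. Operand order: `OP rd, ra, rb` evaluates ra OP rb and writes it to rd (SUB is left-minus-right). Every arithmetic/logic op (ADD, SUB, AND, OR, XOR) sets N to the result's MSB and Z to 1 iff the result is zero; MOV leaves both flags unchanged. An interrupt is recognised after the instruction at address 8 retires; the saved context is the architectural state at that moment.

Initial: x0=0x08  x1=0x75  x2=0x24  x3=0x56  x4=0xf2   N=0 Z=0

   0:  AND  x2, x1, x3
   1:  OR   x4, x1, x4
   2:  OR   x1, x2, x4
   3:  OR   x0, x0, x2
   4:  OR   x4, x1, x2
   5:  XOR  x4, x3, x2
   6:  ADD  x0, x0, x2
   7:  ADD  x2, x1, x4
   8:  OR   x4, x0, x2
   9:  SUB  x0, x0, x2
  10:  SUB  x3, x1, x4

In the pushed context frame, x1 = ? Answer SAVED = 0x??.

SAVED = 0xf7

after  0: x0=0x08 x1=0x75 x2=0x54 x3=0x56 x4=0xf2  N=0 Z=0
after  1: x0=0x08 x1=0x75 x2=0x54 x3=0x56 x4=0xf7  N=1 Z=0
after  2: x0=0x08 x1=0xf7 x2=0x54 x3=0x56 x4=0xf7  N=1 Z=0
after  3: x0=0x5c x1=0xf7 x2=0x54 x3=0x56 x4=0xf7  N=0 Z=0
after  4: x0=0x5c x1=0xf7 x2=0x54 x3=0x56 x4=0xf7  N=1 Z=0
after  5: x0=0x5c x1=0xf7 x2=0x54 x3=0x56 x4=0x02  N=0 Z=0
after  6: x0=0xb0 x1=0xf7 x2=0x54 x3=0x56 x4=0x02  N=1 Z=0
after  7: x0=0xb0 x1=0xf7 x2=0xf9 x3=0x56 x4=0x02  N=1 Z=0
after  8: x0=0xb0 x1=0xf7 x2=0xf9 x3=0x56 x4=0xf9  N=1 Z=0
-- IRQ taken; context saved, return-PC = 9 --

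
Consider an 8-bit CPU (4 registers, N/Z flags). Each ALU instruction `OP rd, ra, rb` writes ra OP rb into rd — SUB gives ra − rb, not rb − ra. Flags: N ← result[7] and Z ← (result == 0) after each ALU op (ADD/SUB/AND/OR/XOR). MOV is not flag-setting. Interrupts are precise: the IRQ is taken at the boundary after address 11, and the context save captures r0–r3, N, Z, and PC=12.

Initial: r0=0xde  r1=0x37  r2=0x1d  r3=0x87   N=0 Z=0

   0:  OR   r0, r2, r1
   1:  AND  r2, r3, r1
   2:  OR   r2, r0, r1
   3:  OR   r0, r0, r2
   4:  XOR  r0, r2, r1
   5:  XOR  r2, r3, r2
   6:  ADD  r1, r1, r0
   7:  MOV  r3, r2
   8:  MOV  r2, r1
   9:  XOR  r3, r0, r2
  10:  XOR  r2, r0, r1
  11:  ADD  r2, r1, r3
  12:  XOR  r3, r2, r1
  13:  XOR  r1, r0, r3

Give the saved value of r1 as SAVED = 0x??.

SAVED = 0x3f

after  0: r0=0x3f r1=0x37 r2=0x1d r3=0x87  N=0 Z=0
after  1: r0=0x3f r1=0x37 r2=0x07 r3=0x87  N=0 Z=0
after  2: r0=0x3f r1=0x37 r2=0x3f r3=0x87  N=0 Z=0
after  3: r0=0x3f r1=0x37 r2=0x3f r3=0x87  N=0 Z=0
after  4: r0=0x08 r1=0x37 r2=0x3f r3=0x87  N=0 Z=0
after  5: r0=0x08 r1=0x37 r2=0xb8 r3=0x87  N=1 Z=0
after  6: r0=0x08 r1=0x3f r2=0xb8 r3=0x87  N=0 Z=0
after  7: r0=0x08 r1=0x3f r2=0xb8 r3=0xb8  N=0 Z=0
after  8: r0=0x08 r1=0x3f r2=0x3f r3=0xb8  N=0 Z=0
after  9: r0=0x08 r1=0x3f r2=0x3f r3=0x37  N=0 Z=0
after 10: r0=0x08 r1=0x3f r2=0x37 r3=0x37  N=0 Z=0
after 11: r0=0x08 r1=0x3f r2=0x76 r3=0x37  N=0 Z=0
-- IRQ taken; context saved, return-PC = 12 --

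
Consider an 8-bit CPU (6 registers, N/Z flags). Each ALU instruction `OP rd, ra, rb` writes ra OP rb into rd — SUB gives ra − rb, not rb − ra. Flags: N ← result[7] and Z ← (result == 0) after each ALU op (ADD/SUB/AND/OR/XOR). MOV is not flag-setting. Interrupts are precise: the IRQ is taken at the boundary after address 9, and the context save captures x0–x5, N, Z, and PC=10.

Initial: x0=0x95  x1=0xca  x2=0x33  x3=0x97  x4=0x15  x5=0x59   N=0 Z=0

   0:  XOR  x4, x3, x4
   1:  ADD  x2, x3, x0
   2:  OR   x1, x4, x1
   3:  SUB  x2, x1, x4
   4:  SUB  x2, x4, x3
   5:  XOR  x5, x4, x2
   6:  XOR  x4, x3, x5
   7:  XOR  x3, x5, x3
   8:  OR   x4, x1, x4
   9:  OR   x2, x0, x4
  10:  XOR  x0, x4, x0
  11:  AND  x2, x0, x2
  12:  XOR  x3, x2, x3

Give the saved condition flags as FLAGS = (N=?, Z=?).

after  0: x0=0x95 x1=0xca x2=0x33 x3=0x97 x4=0x82 x5=0x59  N=1 Z=0
after  1: x0=0x95 x1=0xca x2=0x2c x3=0x97 x4=0x82 x5=0x59  N=0 Z=0
after  2: x0=0x95 x1=0xca x2=0x2c x3=0x97 x4=0x82 x5=0x59  N=1 Z=0
after  3: x0=0x95 x1=0xca x2=0x48 x3=0x97 x4=0x82 x5=0x59  N=0 Z=0
after  4: x0=0x95 x1=0xca x2=0xeb x3=0x97 x4=0x82 x5=0x59  N=1 Z=0
after  5: x0=0x95 x1=0xca x2=0xeb x3=0x97 x4=0x82 x5=0x69  N=0 Z=0
after  6: x0=0x95 x1=0xca x2=0xeb x3=0x97 x4=0xfe x5=0x69  N=1 Z=0
after  7: x0=0x95 x1=0xca x2=0xeb x3=0xfe x4=0xfe x5=0x69  N=1 Z=0
after  8: x0=0x95 x1=0xca x2=0xeb x3=0xfe x4=0xfe x5=0x69  N=1 Z=0
after  9: x0=0x95 x1=0xca x2=0xff x3=0xfe x4=0xfe x5=0x69  N=1 Z=0
-- IRQ taken; context saved, return-PC = 10 --

FLAGS = (N=1, Z=0)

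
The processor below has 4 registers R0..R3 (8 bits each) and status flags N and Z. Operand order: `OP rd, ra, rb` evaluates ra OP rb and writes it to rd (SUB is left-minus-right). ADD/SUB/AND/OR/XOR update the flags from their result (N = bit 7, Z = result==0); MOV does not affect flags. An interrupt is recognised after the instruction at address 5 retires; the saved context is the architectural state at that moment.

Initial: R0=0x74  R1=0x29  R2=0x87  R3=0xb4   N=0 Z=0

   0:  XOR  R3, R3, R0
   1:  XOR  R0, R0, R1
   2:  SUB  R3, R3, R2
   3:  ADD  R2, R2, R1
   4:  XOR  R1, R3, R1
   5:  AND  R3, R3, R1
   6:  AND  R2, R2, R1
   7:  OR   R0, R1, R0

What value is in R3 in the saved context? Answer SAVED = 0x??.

SAVED = 0x10

after  0: R0=0x74 R1=0x29 R2=0x87 R3=0xc0  N=1 Z=0
after  1: R0=0x5d R1=0x29 R2=0x87 R3=0xc0  N=0 Z=0
after  2: R0=0x5d R1=0x29 R2=0x87 R3=0x39  N=0 Z=0
after  3: R0=0x5d R1=0x29 R2=0xb0 R3=0x39  N=1 Z=0
after  4: R0=0x5d R1=0x10 R2=0xb0 R3=0x39  N=0 Z=0
after  5: R0=0x5d R1=0x10 R2=0xb0 R3=0x10  N=0 Z=0
-- IRQ taken; context saved, return-PC = 6 --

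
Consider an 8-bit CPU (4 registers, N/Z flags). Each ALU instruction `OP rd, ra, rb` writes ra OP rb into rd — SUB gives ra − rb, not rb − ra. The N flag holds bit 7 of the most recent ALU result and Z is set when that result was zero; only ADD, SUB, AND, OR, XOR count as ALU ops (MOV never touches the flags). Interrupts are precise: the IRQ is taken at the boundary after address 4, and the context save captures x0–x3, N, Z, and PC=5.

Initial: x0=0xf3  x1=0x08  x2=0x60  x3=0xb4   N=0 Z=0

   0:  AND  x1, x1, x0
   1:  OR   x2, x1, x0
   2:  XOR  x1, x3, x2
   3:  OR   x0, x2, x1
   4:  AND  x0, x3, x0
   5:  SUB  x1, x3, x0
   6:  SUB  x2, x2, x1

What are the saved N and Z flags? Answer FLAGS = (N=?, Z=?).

FLAGS = (N=1, Z=0)

after  0: x0=0xf3 x1=0x00 x2=0x60 x3=0xb4  N=0 Z=1
after  1: x0=0xf3 x1=0x00 x2=0xf3 x3=0xb4  N=1 Z=0
after  2: x0=0xf3 x1=0x47 x2=0xf3 x3=0xb4  N=0 Z=0
after  3: x0=0xf7 x1=0x47 x2=0xf3 x3=0xb4  N=1 Z=0
after  4: x0=0xb4 x1=0x47 x2=0xf3 x3=0xb4  N=1 Z=0
-- IRQ taken; context saved, return-PC = 5 --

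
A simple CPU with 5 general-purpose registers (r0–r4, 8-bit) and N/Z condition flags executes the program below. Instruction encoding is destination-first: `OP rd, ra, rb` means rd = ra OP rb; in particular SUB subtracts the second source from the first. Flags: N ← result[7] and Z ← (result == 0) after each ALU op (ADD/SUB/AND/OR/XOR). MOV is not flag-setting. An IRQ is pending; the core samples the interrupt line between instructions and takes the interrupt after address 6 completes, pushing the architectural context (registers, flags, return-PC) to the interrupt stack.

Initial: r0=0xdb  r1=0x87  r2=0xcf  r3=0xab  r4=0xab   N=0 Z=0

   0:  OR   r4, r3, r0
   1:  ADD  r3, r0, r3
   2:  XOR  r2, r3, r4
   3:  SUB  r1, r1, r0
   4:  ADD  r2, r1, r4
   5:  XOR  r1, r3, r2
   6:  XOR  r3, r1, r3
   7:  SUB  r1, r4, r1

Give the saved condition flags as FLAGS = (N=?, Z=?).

FLAGS = (N=1, Z=0)

after  0: r0=0xdb r1=0x87 r2=0xcf r3=0xab r4=0xfb  N=1 Z=0
after  1: r0=0xdb r1=0x87 r2=0xcf r3=0x86 r4=0xfb  N=1 Z=0
after  2: r0=0xdb r1=0x87 r2=0x7d r3=0x86 r4=0xfb  N=0 Z=0
after  3: r0=0xdb r1=0xac r2=0x7d r3=0x86 r4=0xfb  N=1 Z=0
after  4: r0=0xdb r1=0xac r2=0xa7 r3=0x86 r4=0xfb  N=1 Z=0
after  5: r0=0xdb r1=0x21 r2=0xa7 r3=0x86 r4=0xfb  N=0 Z=0
after  6: r0=0xdb r1=0x21 r2=0xa7 r3=0xa7 r4=0xfb  N=1 Z=0
-- IRQ taken; context saved, return-PC = 7 --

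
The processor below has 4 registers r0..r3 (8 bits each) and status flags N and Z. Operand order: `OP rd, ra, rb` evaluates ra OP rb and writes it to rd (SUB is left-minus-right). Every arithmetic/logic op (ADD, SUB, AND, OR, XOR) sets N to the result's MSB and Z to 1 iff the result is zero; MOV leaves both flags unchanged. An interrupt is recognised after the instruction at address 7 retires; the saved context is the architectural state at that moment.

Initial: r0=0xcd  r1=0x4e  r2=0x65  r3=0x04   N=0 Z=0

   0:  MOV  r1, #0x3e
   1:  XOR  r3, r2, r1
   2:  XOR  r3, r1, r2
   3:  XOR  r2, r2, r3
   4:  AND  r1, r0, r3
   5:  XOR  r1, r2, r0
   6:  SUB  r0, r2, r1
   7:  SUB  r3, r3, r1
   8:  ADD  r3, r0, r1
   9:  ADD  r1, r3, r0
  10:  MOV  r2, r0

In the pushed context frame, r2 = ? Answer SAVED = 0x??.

after  0: r0=0xcd r1=0x3e r2=0x65 r3=0x04  N=0 Z=0
after  1: r0=0xcd r1=0x3e r2=0x65 r3=0x5b  N=0 Z=0
after  2: r0=0xcd r1=0x3e r2=0x65 r3=0x5b  N=0 Z=0
after  3: r0=0xcd r1=0x3e r2=0x3e r3=0x5b  N=0 Z=0
after  4: r0=0xcd r1=0x49 r2=0x3e r3=0x5b  N=0 Z=0
after  5: r0=0xcd r1=0xf3 r2=0x3e r3=0x5b  N=1 Z=0
after  6: r0=0x4b r1=0xf3 r2=0x3e r3=0x5b  N=0 Z=0
after  7: r0=0x4b r1=0xf3 r2=0x3e r3=0x68  N=0 Z=0
-- IRQ taken; context saved, return-PC = 8 --

SAVED = 0x3e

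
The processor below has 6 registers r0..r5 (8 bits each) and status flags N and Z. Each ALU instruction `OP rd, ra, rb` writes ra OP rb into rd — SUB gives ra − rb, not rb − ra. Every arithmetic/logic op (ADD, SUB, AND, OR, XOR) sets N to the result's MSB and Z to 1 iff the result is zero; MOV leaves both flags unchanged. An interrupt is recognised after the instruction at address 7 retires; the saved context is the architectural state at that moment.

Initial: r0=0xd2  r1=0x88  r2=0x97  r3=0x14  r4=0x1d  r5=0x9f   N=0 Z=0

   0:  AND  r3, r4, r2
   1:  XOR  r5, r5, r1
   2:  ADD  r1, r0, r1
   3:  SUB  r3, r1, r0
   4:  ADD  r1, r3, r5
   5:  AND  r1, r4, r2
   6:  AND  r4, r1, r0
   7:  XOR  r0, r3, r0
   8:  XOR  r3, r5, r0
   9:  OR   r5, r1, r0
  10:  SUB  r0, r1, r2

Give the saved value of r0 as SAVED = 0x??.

after  0: r0=0xd2 r1=0x88 r2=0x97 r3=0x15 r4=0x1d r5=0x9f  N=0 Z=0
after  1: r0=0xd2 r1=0x88 r2=0x97 r3=0x15 r4=0x1d r5=0x17  N=0 Z=0
after  2: r0=0xd2 r1=0x5a r2=0x97 r3=0x15 r4=0x1d r5=0x17  N=0 Z=0
after  3: r0=0xd2 r1=0x5a r2=0x97 r3=0x88 r4=0x1d r5=0x17  N=1 Z=0
after  4: r0=0xd2 r1=0x9f r2=0x97 r3=0x88 r4=0x1d r5=0x17  N=1 Z=0
after  5: r0=0xd2 r1=0x15 r2=0x97 r3=0x88 r4=0x1d r5=0x17  N=0 Z=0
after  6: r0=0xd2 r1=0x15 r2=0x97 r3=0x88 r4=0x10 r5=0x17  N=0 Z=0
after  7: r0=0x5a r1=0x15 r2=0x97 r3=0x88 r4=0x10 r5=0x17  N=0 Z=0
-- IRQ taken; context saved, return-PC = 8 --

SAVED = 0x5a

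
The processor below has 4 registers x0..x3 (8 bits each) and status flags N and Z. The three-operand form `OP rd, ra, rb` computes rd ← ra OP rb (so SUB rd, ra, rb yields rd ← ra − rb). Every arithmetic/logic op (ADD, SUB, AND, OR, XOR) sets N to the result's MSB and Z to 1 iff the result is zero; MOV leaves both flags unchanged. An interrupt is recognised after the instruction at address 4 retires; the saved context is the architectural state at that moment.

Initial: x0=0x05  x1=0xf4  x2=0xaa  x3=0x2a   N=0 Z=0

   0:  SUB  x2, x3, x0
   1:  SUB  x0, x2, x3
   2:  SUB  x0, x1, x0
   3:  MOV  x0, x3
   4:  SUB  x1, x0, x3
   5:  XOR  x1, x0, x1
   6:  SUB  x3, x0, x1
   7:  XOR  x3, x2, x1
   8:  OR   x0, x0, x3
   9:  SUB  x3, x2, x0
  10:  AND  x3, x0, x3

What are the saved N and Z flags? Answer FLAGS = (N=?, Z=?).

FLAGS = (N=0, Z=1)

after  0: x0=0x05 x1=0xf4 x2=0x25 x3=0x2a  N=0 Z=0
after  1: x0=0xfb x1=0xf4 x2=0x25 x3=0x2a  N=1 Z=0
after  2: x0=0xf9 x1=0xf4 x2=0x25 x3=0x2a  N=1 Z=0
after  3: x0=0x2a x1=0xf4 x2=0x25 x3=0x2a  N=1 Z=0
after  4: x0=0x2a x1=0x00 x2=0x25 x3=0x2a  N=0 Z=1
-- IRQ taken; context saved, return-PC = 5 --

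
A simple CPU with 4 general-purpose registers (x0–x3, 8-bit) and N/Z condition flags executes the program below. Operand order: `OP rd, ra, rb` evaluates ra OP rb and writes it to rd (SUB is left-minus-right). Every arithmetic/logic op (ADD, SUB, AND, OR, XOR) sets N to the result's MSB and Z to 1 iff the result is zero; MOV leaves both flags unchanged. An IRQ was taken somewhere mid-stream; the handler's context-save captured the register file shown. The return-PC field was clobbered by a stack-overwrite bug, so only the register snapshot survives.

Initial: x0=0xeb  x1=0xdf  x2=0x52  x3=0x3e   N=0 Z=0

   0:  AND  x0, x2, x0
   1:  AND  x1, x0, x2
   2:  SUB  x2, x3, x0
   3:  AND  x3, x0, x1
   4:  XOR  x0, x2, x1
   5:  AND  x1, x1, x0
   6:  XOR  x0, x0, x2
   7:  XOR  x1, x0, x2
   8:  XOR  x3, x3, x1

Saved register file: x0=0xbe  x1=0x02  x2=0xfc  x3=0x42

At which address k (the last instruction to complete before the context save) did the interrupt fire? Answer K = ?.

after  0: x0=0x42 x1=0xdf x2=0x52 x3=0x3e  N=0 Z=0
after  1: x0=0x42 x1=0x42 x2=0x52 x3=0x3e  N=0 Z=0
after  2: x0=0x42 x1=0x42 x2=0xfc x3=0x3e  N=1 Z=0
after  3: x0=0x42 x1=0x42 x2=0xfc x3=0x42  N=0 Z=0
after  4: x0=0xbe x1=0x42 x2=0xfc x3=0x42  N=1 Z=0
after  5: x0=0xbe x1=0x02 x2=0xfc x3=0x42  N=0 Z=0
-- IRQ taken; context saved, return-PC = 6 --

K = 5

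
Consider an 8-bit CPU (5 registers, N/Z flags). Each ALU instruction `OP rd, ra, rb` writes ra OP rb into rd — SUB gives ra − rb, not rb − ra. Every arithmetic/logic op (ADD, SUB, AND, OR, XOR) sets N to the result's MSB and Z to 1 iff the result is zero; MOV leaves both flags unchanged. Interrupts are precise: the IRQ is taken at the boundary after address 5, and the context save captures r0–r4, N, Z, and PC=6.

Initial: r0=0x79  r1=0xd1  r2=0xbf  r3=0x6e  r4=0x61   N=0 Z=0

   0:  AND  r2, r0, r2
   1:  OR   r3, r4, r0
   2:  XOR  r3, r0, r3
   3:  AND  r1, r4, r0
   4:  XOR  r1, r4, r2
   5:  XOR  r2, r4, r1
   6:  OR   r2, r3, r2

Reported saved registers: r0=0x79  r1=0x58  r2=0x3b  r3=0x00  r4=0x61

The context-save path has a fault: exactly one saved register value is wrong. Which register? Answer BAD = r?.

after  0: r0=0x79 r1=0xd1 r2=0x39 r3=0x6e r4=0x61  N=0 Z=0
after  1: r0=0x79 r1=0xd1 r2=0x39 r3=0x79 r4=0x61  N=0 Z=0
after  2: r0=0x79 r1=0xd1 r2=0x39 r3=0x00 r4=0x61  N=0 Z=1
after  3: r0=0x79 r1=0x61 r2=0x39 r3=0x00 r4=0x61  N=0 Z=0
after  4: r0=0x79 r1=0x58 r2=0x39 r3=0x00 r4=0x61  N=0 Z=0
after  5: r0=0x79 r1=0x58 r2=0x39 r3=0x00 r4=0x61  N=0 Z=0
-- IRQ taken; context saved, return-PC = 6 --
mismatch: r2: reported 0x3b vs actual 0x39

BAD = r2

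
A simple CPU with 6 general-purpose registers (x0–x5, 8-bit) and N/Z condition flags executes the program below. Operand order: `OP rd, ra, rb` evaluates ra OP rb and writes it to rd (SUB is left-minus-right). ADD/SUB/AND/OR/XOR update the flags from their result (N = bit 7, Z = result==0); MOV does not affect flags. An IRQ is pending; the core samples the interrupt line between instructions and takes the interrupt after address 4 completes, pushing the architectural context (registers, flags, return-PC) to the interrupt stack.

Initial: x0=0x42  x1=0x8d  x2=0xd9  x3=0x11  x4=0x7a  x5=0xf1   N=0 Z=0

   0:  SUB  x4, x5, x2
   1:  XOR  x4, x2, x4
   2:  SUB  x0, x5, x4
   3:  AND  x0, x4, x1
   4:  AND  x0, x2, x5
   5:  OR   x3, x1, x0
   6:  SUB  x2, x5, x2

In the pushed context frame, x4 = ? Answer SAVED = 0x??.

SAVED = 0xc1

after  0: x0=0x42 x1=0x8d x2=0xd9 x3=0x11 x4=0x18 x5=0xf1  N=0 Z=0
after  1: x0=0x42 x1=0x8d x2=0xd9 x3=0x11 x4=0xc1 x5=0xf1  N=1 Z=0
after  2: x0=0x30 x1=0x8d x2=0xd9 x3=0x11 x4=0xc1 x5=0xf1  N=0 Z=0
after  3: x0=0x81 x1=0x8d x2=0xd9 x3=0x11 x4=0xc1 x5=0xf1  N=1 Z=0
after  4: x0=0xd1 x1=0x8d x2=0xd9 x3=0x11 x4=0xc1 x5=0xf1  N=1 Z=0
-- IRQ taken; context saved, return-PC = 5 --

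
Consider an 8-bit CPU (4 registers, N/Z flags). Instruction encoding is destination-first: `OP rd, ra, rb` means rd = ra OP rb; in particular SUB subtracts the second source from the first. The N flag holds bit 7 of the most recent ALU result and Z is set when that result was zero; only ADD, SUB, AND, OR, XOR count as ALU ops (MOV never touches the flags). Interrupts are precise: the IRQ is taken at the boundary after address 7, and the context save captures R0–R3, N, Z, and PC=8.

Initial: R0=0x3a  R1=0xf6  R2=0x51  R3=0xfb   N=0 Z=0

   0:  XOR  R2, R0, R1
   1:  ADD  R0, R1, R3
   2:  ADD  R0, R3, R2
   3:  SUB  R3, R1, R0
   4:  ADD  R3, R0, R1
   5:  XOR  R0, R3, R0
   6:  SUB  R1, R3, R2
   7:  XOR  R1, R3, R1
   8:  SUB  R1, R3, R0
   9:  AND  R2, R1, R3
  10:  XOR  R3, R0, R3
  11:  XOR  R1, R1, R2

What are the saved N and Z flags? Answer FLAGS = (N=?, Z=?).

after  0: R0=0x3a R1=0xf6 R2=0xcc R3=0xfb  N=1 Z=0
after  1: R0=0xf1 R1=0xf6 R2=0xcc R3=0xfb  N=1 Z=0
after  2: R0=0xc7 R1=0xf6 R2=0xcc R3=0xfb  N=1 Z=0
after  3: R0=0xc7 R1=0xf6 R2=0xcc R3=0x2f  N=0 Z=0
after  4: R0=0xc7 R1=0xf6 R2=0xcc R3=0xbd  N=1 Z=0
after  5: R0=0x7a R1=0xf6 R2=0xcc R3=0xbd  N=0 Z=0
after  6: R0=0x7a R1=0xf1 R2=0xcc R3=0xbd  N=1 Z=0
after  7: R0=0x7a R1=0x4c R2=0xcc R3=0xbd  N=0 Z=0
-- IRQ taken; context saved, return-PC = 8 --

FLAGS = (N=0, Z=0)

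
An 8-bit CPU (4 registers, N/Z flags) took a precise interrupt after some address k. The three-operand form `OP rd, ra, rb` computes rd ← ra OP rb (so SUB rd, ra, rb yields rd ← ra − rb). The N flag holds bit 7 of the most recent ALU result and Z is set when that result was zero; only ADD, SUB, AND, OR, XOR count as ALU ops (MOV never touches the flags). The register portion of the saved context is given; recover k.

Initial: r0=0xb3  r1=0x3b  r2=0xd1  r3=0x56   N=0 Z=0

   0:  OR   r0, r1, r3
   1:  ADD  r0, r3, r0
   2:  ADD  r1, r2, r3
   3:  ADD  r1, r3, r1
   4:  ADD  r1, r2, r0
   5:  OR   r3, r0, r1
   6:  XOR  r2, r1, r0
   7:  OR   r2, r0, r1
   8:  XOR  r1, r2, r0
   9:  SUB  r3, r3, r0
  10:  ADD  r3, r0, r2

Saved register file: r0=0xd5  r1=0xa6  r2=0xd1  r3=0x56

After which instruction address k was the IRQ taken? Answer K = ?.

after  0: r0=0x7f r1=0x3b r2=0xd1 r3=0x56  N=0 Z=0
after  1: r0=0xd5 r1=0x3b r2=0xd1 r3=0x56  N=1 Z=0
after  2: r0=0xd5 r1=0x27 r2=0xd1 r3=0x56  N=0 Z=0
after  3: r0=0xd5 r1=0x7d r2=0xd1 r3=0x56  N=0 Z=0
after  4: r0=0xd5 r1=0xa6 r2=0xd1 r3=0x56  N=1 Z=0
-- IRQ taken; context saved, return-PC = 5 --

K = 4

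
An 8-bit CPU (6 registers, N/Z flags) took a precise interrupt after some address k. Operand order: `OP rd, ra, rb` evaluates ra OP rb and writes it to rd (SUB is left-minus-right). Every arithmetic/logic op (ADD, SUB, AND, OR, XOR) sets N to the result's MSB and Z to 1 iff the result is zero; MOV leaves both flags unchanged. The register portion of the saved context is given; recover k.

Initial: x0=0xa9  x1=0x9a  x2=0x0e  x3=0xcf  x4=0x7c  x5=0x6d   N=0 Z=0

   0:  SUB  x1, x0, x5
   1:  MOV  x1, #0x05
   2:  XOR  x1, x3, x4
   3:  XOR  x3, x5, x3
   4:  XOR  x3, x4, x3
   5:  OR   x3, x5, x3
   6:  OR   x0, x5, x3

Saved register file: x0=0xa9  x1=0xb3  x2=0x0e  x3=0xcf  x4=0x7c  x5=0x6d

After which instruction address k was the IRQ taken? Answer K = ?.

after  0: x0=0xa9 x1=0x3c x2=0x0e x3=0xcf x4=0x7c x5=0x6d  N=0 Z=0
after  1: x0=0xa9 x1=0x05 x2=0x0e x3=0xcf x4=0x7c x5=0x6d  N=0 Z=0
after  2: x0=0xa9 x1=0xb3 x2=0x0e x3=0xcf x4=0x7c x5=0x6d  N=1 Z=0
-- IRQ taken; context saved, return-PC = 3 --

K = 2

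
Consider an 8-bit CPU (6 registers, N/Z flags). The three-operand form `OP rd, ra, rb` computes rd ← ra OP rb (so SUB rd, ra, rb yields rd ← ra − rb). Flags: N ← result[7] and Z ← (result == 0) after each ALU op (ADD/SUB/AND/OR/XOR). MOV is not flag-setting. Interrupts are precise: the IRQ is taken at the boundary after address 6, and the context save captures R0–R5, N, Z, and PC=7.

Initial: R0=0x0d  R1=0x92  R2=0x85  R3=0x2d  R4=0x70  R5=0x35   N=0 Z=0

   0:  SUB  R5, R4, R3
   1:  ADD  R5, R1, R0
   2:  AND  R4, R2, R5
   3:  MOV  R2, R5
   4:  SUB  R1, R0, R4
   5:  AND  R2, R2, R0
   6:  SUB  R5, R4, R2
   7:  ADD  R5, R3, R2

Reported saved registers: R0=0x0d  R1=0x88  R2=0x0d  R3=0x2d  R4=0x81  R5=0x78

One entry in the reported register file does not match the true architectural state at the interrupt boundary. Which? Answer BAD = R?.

after  0: R0=0x0d R1=0x92 R2=0x85 R3=0x2d R4=0x70 R5=0x43  N=0 Z=0
after  1: R0=0x0d R1=0x92 R2=0x85 R3=0x2d R4=0x70 R5=0x9f  N=1 Z=0
after  2: R0=0x0d R1=0x92 R2=0x85 R3=0x2d R4=0x85 R5=0x9f  N=1 Z=0
after  3: R0=0x0d R1=0x92 R2=0x9f R3=0x2d R4=0x85 R5=0x9f  N=1 Z=0
after  4: R0=0x0d R1=0x88 R2=0x9f R3=0x2d R4=0x85 R5=0x9f  N=1 Z=0
after  5: R0=0x0d R1=0x88 R2=0x0d R3=0x2d R4=0x85 R5=0x9f  N=0 Z=0
after  6: R0=0x0d R1=0x88 R2=0x0d R3=0x2d R4=0x85 R5=0x78  N=0 Z=0
-- IRQ taken; context saved, return-PC = 7 --
mismatch: R4: reported 0x81 vs actual 0x85

BAD = R4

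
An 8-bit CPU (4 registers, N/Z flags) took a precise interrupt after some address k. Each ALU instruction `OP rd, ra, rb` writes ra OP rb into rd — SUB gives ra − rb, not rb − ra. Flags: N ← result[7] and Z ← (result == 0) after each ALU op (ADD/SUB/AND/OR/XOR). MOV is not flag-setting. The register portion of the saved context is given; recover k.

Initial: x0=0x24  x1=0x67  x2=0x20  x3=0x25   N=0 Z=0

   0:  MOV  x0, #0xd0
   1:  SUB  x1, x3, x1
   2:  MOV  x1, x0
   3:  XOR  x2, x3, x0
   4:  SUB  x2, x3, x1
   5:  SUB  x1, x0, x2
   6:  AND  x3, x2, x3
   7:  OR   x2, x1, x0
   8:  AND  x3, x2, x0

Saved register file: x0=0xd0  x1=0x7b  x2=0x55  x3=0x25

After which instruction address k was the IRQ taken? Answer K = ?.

after  0: x0=0xd0 x1=0x67 x2=0x20 x3=0x25  N=0 Z=0
after  1: x0=0xd0 x1=0xbe x2=0x20 x3=0x25  N=1 Z=0
after  2: x0=0xd0 x1=0xd0 x2=0x20 x3=0x25  N=1 Z=0
after  3: x0=0xd0 x1=0xd0 x2=0xf5 x3=0x25  N=1 Z=0
after  4: x0=0xd0 x1=0xd0 x2=0x55 x3=0x25  N=0 Z=0
after  5: x0=0xd0 x1=0x7b x2=0x55 x3=0x25  N=0 Z=0
-- IRQ taken; context saved, return-PC = 6 --

K = 5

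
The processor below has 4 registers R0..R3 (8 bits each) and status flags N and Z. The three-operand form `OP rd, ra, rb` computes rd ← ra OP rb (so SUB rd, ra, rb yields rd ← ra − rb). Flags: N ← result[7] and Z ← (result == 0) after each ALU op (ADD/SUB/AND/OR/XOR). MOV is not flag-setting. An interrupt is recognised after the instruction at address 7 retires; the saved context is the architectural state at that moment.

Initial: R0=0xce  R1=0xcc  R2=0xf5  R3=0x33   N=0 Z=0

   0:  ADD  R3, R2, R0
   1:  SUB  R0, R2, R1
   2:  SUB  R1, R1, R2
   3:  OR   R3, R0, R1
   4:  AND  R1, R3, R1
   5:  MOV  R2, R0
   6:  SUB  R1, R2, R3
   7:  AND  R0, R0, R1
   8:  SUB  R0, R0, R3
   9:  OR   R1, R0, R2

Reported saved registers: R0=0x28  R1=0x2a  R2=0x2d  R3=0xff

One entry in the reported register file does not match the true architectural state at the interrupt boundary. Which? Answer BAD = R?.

after  0: R0=0xce R1=0xcc R2=0xf5 R3=0xc3  N=1 Z=0
after  1: R0=0x29 R1=0xcc R2=0xf5 R3=0xc3  N=0 Z=0
after  2: R0=0x29 R1=0xd7 R2=0xf5 R3=0xc3  N=1 Z=0
after  3: R0=0x29 R1=0xd7 R2=0xf5 R3=0xff  N=1 Z=0
after  4: R0=0x29 R1=0xd7 R2=0xf5 R3=0xff  N=1 Z=0
after  5: R0=0x29 R1=0xd7 R2=0x29 R3=0xff  N=1 Z=0
after  6: R0=0x29 R1=0x2a R2=0x29 R3=0xff  N=0 Z=0
after  7: R0=0x28 R1=0x2a R2=0x29 R3=0xff  N=0 Z=0
-- IRQ taken; context saved, return-PC = 8 --
mismatch: R2: reported 0x2d vs actual 0x29

BAD = R2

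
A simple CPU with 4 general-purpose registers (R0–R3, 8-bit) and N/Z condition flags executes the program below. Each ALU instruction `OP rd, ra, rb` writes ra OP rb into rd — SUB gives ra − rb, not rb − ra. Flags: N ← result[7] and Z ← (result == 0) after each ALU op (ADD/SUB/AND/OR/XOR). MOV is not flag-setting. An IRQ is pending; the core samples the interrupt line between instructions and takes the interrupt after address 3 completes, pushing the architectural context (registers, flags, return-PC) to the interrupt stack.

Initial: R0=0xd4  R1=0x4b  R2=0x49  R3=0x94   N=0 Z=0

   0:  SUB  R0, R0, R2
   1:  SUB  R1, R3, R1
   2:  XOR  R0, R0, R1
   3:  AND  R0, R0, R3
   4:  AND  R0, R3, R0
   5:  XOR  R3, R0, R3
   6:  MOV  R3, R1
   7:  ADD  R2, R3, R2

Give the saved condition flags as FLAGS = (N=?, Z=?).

FLAGS = (N=1, Z=0)

after  0: R0=0x8b R1=0x4b R2=0x49 R3=0x94  N=1 Z=0
after  1: R0=0x8b R1=0x49 R2=0x49 R3=0x94  N=0 Z=0
after  2: R0=0xc2 R1=0x49 R2=0x49 R3=0x94  N=1 Z=0
after  3: R0=0x80 R1=0x49 R2=0x49 R3=0x94  N=1 Z=0
-- IRQ taken; context saved, return-PC = 4 --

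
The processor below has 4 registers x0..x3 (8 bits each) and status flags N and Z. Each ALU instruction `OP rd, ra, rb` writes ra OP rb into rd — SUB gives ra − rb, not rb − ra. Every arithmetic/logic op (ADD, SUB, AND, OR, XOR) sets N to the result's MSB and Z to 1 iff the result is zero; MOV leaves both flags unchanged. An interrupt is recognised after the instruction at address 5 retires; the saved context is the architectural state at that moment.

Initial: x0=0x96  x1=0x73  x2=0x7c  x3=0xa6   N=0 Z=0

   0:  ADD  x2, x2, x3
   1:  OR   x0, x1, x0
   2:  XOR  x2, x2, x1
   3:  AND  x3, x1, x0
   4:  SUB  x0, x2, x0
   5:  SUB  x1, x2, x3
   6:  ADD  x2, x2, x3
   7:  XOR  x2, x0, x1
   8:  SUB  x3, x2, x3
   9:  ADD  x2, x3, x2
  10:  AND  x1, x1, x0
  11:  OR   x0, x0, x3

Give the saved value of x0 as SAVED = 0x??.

after  0: x0=0x96 x1=0x73 x2=0x22 x3=0xa6  N=0 Z=0
after  1: x0=0xf7 x1=0x73 x2=0x22 x3=0xa6  N=1 Z=0
after  2: x0=0xf7 x1=0x73 x2=0x51 x3=0xa6  N=0 Z=0
after  3: x0=0xf7 x1=0x73 x2=0x51 x3=0x73  N=0 Z=0
after  4: x0=0x5a x1=0x73 x2=0x51 x3=0x73  N=0 Z=0
after  5: x0=0x5a x1=0xde x2=0x51 x3=0x73  N=1 Z=0
-- IRQ taken; context saved, return-PC = 6 --

SAVED = 0x5a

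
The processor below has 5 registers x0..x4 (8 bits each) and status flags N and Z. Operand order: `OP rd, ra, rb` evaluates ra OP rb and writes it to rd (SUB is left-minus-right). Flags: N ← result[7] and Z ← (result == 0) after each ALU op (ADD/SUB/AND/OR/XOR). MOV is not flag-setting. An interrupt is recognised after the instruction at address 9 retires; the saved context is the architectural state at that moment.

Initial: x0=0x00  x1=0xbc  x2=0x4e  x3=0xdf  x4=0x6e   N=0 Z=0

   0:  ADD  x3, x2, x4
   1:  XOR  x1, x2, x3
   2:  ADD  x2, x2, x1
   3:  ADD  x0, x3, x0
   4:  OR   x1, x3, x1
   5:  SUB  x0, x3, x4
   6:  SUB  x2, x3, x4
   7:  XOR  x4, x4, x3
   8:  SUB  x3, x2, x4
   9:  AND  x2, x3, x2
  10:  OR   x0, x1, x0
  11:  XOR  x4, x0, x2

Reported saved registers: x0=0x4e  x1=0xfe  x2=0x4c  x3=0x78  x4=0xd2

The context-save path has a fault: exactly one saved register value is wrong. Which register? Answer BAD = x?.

BAD = x3

after  0: x0=0x00 x1=0xbc x2=0x4e x3=0xbc x4=0x6e  N=1 Z=0
after  1: x0=0x00 x1=0xf2 x2=0x4e x3=0xbc x4=0x6e  N=1 Z=0
after  2: x0=0x00 x1=0xf2 x2=0x40 x3=0xbc x4=0x6e  N=0 Z=0
after  3: x0=0xbc x1=0xf2 x2=0x40 x3=0xbc x4=0x6e  N=1 Z=0
after  4: x0=0xbc x1=0xfe x2=0x40 x3=0xbc x4=0x6e  N=1 Z=0
after  5: x0=0x4e x1=0xfe x2=0x40 x3=0xbc x4=0x6e  N=0 Z=0
after  6: x0=0x4e x1=0xfe x2=0x4e x3=0xbc x4=0x6e  N=0 Z=0
after  7: x0=0x4e x1=0xfe x2=0x4e x3=0xbc x4=0xd2  N=1 Z=0
after  8: x0=0x4e x1=0xfe x2=0x4e x3=0x7c x4=0xd2  N=0 Z=0
after  9: x0=0x4e x1=0xfe x2=0x4c x3=0x7c x4=0xd2  N=0 Z=0
-- IRQ taken; context saved, return-PC = 10 --
mismatch: x3: reported 0x78 vs actual 0x7c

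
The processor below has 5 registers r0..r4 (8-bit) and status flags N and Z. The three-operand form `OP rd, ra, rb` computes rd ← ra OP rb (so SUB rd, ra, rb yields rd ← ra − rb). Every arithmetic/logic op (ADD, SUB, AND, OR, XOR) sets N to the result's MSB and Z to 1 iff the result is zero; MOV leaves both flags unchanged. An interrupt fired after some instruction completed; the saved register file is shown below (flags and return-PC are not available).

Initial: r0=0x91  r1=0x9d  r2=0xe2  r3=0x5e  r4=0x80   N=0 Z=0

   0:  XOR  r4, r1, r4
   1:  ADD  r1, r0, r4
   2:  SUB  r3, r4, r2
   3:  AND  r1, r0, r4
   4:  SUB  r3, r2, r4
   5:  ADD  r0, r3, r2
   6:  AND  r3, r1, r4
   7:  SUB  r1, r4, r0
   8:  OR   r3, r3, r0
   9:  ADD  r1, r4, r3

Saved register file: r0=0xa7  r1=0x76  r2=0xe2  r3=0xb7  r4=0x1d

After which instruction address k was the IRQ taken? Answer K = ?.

after  0: r0=0x91 r1=0x9d r2=0xe2 r3=0x5e r4=0x1d  N=0 Z=0
after  1: r0=0x91 r1=0xae r2=0xe2 r3=0x5e r4=0x1d  N=1 Z=0
after  2: r0=0x91 r1=0xae r2=0xe2 r3=0x3b r4=0x1d  N=0 Z=0
after  3: r0=0x91 r1=0x11 r2=0xe2 r3=0x3b r4=0x1d  N=0 Z=0
after  4: r0=0x91 r1=0x11 r2=0xe2 r3=0xc5 r4=0x1d  N=1 Z=0
after  5: r0=0xa7 r1=0x11 r2=0xe2 r3=0xc5 r4=0x1d  N=1 Z=0
after  6: r0=0xa7 r1=0x11 r2=0xe2 r3=0x11 r4=0x1d  N=0 Z=0
after  7: r0=0xa7 r1=0x76 r2=0xe2 r3=0x11 r4=0x1d  N=0 Z=0
after  8: r0=0xa7 r1=0x76 r2=0xe2 r3=0xb7 r4=0x1d  N=1 Z=0
-- IRQ taken; context saved, return-PC = 9 --

K = 8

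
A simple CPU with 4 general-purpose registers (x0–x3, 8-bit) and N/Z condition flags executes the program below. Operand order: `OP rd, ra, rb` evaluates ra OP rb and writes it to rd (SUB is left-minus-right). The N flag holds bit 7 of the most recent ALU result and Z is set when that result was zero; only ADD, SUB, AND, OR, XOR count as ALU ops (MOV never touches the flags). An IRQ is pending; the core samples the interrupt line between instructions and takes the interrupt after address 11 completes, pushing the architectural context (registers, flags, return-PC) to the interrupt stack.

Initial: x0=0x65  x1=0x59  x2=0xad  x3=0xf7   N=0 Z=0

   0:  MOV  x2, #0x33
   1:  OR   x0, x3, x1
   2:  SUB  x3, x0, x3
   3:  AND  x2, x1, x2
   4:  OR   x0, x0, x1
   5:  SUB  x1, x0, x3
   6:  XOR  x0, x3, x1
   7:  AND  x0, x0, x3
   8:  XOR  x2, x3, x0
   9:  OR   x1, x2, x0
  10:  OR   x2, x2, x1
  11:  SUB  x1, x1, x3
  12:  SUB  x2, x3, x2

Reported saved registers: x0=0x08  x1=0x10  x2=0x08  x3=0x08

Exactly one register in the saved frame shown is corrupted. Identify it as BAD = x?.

after  0: x0=0x65 x1=0x59 x2=0x33 x3=0xf7  N=0 Z=0
after  1: x0=0xff x1=0x59 x2=0x33 x3=0xf7  N=1 Z=0
after  2: x0=0xff x1=0x59 x2=0x33 x3=0x08  N=0 Z=0
after  3: x0=0xff x1=0x59 x2=0x11 x3=0x08  N=0 Z=0
after  4: x0=0xff x1=0x59 x2=0x11 x3=0x08  N=1 Z=0
after  5: x0=0xff x1=0xf7 x2=0x11 x3=0x08  N=1 Z=0
after  6: x0=0xff x1=0xf7 x2=0x11 x3=0x08  N=1 Z=0
after  7: x0=0x08 x1=0xf7 x2=0x11 x3=0x08  N=0 Z=0
after  8: x0=0x08 x1=0xf7 x2=0x00 x3=0x08  N=0 Z=1
after  9: x0=0x08 x1=0x08 x2=0x00 x3=0x08  N=0 Z=0
after 10: x0=0x08 x1=0x08 x2=0x08 x3=0x08  N=0 Z=0
after 11: x0=0x08 x1=0x00 x2=0x08 x3=0x08  N=0 Z=1
-- IRQ taken; context saved, return-PC = 12 --
mismatch: x1: reported 0x10 vs actual 0x00

BAD = x1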